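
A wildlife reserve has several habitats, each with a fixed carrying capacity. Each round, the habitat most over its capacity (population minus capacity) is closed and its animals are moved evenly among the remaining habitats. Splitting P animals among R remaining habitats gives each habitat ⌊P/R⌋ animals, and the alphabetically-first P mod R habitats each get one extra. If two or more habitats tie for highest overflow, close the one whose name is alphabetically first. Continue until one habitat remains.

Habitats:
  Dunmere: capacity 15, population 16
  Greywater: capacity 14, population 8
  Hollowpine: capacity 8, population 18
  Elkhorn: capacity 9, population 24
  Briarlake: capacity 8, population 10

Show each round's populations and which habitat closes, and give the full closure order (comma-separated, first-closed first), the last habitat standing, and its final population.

Round 1: Briarlake=10 Dunmere=16 Elkhorn=24 Greywater=8 Hollowpine=18 → close Elkhorn (overflow 15)
  24÷4 = 6 each, +1 to first 0
Round 2: Briarlake=16 Dunmere=22 Greywater=14 Hollowpine=24 → close Hollowpine (overflow 16)
  24÷3 = 8 each, +1 to first 0
Round 3: Briarlake=24 Dunmere=30 Greywater=22 → close Briarlake (overflow 16)
  24÷2 = 12 each, +1 to first 0
Round 4: Dunmere=42 Greywater=34 → close Dunmere (overflow 27)
  42÷1 = 42 each, +1 to first 0

Closure order: Elkhorn, Hollowpine, Briarlake, Dunmere
Last habitat: Greywater with 76 animals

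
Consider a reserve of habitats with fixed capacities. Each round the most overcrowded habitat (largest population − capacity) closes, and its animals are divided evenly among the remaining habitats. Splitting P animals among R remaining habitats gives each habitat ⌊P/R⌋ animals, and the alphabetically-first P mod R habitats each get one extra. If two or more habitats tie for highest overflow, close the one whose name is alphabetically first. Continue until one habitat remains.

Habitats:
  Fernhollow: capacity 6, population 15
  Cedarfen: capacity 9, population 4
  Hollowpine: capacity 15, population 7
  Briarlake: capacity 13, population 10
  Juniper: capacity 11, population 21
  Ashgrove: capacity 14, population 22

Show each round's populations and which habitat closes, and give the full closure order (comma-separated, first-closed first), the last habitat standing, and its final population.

Closure order: Juniper, Ashgrove, Fernhollow, Briarlake, Cedarfen
Last habitat: Hollowpine with 79 animals

Round 1: Ashgrove=22 Briarlake=10 Cedarfen=4 Fernhollow=15 Hollowpine=7 Juniper=21 → close Juniper (overflow 10)
  21÷5 = 4 each, +1 to first 1
Round 2: Ashgrove=27 Briarlake=14 Cedarfen=8 Fernhollow=19 Hollowpine=11 → close Ashgrove (overflow 13)
  27÷4 = 6 each, +1 to first 3
Round 3: Briarlake=21 Cedarfen=15 Fernhollow=26 Hollowpine=17 → close Fernhollow (overflow 20)
  26÷3 = 8 each, +1 to first 2
Round 4: Briarlake=30 Cedarfen=24 Hollowpine=25 → close Briarlake (overflow 17)
  30÷2 = 15 each, +1 to first 0
Round 5: Cedarfen=39 Hollowpine=40 → close Cedarfen (overflow 30)
  39÷1 = 39 each, +1 to first 0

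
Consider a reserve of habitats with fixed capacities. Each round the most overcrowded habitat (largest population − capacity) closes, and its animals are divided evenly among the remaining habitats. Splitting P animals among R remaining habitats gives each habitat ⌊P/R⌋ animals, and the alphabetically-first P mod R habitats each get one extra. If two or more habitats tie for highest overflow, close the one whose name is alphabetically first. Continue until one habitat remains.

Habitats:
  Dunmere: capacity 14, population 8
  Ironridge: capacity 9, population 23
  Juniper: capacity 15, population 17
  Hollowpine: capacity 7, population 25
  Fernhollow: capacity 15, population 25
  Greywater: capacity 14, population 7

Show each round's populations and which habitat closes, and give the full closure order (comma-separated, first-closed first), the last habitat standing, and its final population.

Round 1: Dunmere=8 Fernhollow=25 Greywater=7 Hollowpine=25 Ironridge=23 Juniper=17 → close Hollowpine (overflow 18)
  25÷5 = 5 each, +1 to first 0
Round 2: Dunmere=13 Fernhollow=30 Greywater=12 Ironridge=28 Juniper=22 → close Ironridge (overflow 19)
  28÷4 = 7 each, +1 to first 0
Round 3: Dunmere=20 Fernhollow=37 Greywater=19 Juniper=29 → close Fernhollow (overflow 22)
  37÷3 = 12 each, +1 to first 1
Round 4: Dunmere=33 Greywater=31 Juniper=41 → close Juniper (overflow 26)
  41÷2 = 20 each, +1 to first 1
Round 5: Dunmere=54 Greywater=51 → close Dunmere (overflow 40)
  54÷1 = 54 each, +1 to first 0

Closure order: Hollowpine, Ironridge, Fernhollow, Juniper, Dunmere
Last habitat: Greywater with 105 animals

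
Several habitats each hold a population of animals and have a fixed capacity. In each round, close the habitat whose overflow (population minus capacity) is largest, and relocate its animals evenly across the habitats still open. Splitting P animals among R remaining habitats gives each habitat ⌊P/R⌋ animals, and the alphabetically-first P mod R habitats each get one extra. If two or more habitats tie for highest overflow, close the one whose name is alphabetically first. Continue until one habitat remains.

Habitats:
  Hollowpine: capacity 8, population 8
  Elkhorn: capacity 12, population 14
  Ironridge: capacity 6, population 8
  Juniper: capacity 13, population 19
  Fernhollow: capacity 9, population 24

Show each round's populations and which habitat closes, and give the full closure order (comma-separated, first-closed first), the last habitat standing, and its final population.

Round 1: Elkhorn=14 Fernhollow=24 Hollowpine=8 Ironridge=8 Juniper=19 → close Fernhollow (overflow 15)
  24÷4 = 6 each, +1 to first 0
Round 2: Elkhorn=20 Hollowpine=14 Ironridge=14 Juniper=25 → close Juniper (overflow 12)
  25÷3 = 8 each, +1 to first 1
Round 3: Elkhorn=29 Hollowpine=22 Ironridge=22 → close Elkhorn (overflow 17)
  29÷2 = 14 each, +1 to first 1
Round 4: Hollowpine=37 Ironridge=36 → close Ironridge (overflow 30)
  36÷1 = 36 each, +1 to first 0

Closure order: Fernhollow, Juniper, Elkhorn, Ironridge
Last habitat: Hollowpine with 73 animals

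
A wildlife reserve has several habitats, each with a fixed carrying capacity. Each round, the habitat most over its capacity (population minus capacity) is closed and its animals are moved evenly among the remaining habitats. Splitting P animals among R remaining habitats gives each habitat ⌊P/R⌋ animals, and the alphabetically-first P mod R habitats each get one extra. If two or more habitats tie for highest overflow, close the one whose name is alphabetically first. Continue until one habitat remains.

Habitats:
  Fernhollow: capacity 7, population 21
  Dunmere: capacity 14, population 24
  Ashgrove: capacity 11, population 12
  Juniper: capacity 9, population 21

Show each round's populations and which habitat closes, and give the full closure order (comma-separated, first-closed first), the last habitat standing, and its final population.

Closure order: Fernhollow, Juniper, Dunmere
Last habitat: Ashgrove with 78 animals

Round 1: Ashgrove=12 Dunmere=24 Fernhollow=21 Juniper=21 → close Fernhollow (overflow 14)
  21÷3 = 7 each, +1 to first 0
Round 2: Ashgrove=19 Dunmere=31 Juniper=28 → close Juniper (overflow 19)
  28÷2 = 14 each, +1 to first 0
Round 3: Ashgrove=33 Dunmere=45 → close Dunmere (overflow 31)
  45÷1 = 45 each, +1 to first 0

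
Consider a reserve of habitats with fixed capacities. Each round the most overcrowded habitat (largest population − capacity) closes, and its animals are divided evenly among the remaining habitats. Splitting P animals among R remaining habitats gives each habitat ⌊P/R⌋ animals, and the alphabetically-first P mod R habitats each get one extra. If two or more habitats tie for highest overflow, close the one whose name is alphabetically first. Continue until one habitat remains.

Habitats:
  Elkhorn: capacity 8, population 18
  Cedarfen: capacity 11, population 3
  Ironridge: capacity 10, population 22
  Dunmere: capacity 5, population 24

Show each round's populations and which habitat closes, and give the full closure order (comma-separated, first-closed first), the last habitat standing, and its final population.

Round 1: Cedarfen=3 Dunmere=24 Elkhorn=18 Ironridge=22 → close Dunmere (overflow 19)
  24÷3 = 8 each, +1 to first 0
Round 2: Cedarfen=11 Elkhorn=26 Ironridge=30 → close Ironridge (overflow 20)
  30÷2 = 15 each, +1 to first 0
Round 3: Cedarfen=26 Elkhorn=41 → close Elkhorn (overflow 33)
  41÷1 = 41 each, +1 to first 0

Closure order: Dunmere, Ironridge, Elkhorn
Last habitat: Cedarfen with 67 animals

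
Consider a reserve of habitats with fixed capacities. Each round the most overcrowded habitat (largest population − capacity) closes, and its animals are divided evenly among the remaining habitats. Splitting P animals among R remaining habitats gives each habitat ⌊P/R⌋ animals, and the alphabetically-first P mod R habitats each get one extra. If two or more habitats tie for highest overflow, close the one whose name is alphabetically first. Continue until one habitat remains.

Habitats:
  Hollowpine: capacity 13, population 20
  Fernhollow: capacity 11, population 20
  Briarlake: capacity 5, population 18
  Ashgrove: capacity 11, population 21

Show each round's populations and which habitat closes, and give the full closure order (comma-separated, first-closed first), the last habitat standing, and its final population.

Round 1: Ashgrove=21 Briarlake=18 Fernhollow=20 Hollowpine=20 → close Briarlake (overflow 13)
  18÷3 = 6 each, +1 to first 0
Round 2: Ashgrove=27 Fernhollow=26 Hollowpine=26 → close Ashgrove (overflow 16)
  27÷2 = 13 each, +1 to first 1
Round 3: Fernhollow=40 Hollowpine=39 → close Fernhollow (overflow 29)
  40÷1 = 40 each, +1 to first 0

Closure order: Briarlake, Ashgrove, Fernhollow
Last habitat: Hollowpine with 79 animals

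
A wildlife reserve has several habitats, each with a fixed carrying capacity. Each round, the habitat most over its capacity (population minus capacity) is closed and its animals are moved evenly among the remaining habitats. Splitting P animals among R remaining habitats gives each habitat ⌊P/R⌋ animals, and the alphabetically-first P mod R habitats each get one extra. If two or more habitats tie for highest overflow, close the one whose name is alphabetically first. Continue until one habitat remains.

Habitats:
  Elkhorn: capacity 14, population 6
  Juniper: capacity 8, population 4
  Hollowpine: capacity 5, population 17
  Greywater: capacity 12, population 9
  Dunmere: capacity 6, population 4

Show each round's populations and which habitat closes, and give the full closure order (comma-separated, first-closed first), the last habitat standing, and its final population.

Round 1: Dunmere=4 Elkhorn=6 Greywater=9 Hollowpine=17 Juniper=4 → close Hollowpine (overflow 12)
  17÷4 = 4 each, +1 to first 1
Round 2: Dunmere=9 Elkhorn=10 Greywater=13 Juniper=8 → close Dunmere (overflow 3)
  9÷3 = 3 each, +1 to first 0
Round 3: Elkhorn=13 Greywater=16 Juniper=11 → close Greywater (overflow 4)
  16÷2 = 8 each, +1 to first 0
Round 4: Elkhorn=21 Juniper=19 → close Juniper (overflow 11)
  19÷1 = 19 each, +1 to first 0

Closure order: Hollowpine, Dunmere, Greywater, Juniper
Last habitat: Elkhorn with 40 animals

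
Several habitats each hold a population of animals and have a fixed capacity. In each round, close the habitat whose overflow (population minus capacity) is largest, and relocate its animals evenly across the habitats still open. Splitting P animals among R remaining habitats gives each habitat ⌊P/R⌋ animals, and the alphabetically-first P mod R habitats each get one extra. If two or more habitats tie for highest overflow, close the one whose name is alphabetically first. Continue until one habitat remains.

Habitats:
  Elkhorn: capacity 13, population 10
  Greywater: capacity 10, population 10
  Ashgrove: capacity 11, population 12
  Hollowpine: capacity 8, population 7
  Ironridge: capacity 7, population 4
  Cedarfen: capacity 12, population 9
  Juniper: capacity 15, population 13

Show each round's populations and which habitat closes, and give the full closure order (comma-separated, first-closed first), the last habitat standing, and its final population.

Closure order: Ashgrove, Greywater, Hollowpine, Cedarfen, Elkhorn, Ironridge
Last habitat: Juniper with 65 animals

Round 1: Ashgrove=12 Cedarfen=9 Elkhorn=10 Greywater=10 Hollowpine=7 Ironridge=4 Juniper=13 → close Ashgrove (overflow 1)
  12÷6 = 2 each, +1 to first 0
Round 2: Cedarfen=11 Elkhorn=12 Greywater=12 Hollowpine=9 Ironridge=6 Juniper=15 → close Greywater (overflow 2)
  12÷5 = 2 each, +1 to first 2
Round 3: Cedarfen=14 Elkhorn=15 Hollowpine=11 Ironridge=8 Juniper=17 → close Hollowpine (overflow 3)
  11÷4 = 2 each, +1 to first 3
Round 4: Cedarfen=17 Elkhorn=18 Ironridge=11 Juniper=19 → close Cedarfen (overflow 5)
  17÷3 = 5 each, +1 to first 2
Round 5: Elkhorn=24 Ironridge=17 Juniper=24 → close Elkhorn (overflow 11)
  24÷2 = 12 each, +1 to first 0
Round 6: Ironridge=29 Juniper=36 → close Ironridge (overflow 22)
  29÷1 = 29 each, +1 to first 0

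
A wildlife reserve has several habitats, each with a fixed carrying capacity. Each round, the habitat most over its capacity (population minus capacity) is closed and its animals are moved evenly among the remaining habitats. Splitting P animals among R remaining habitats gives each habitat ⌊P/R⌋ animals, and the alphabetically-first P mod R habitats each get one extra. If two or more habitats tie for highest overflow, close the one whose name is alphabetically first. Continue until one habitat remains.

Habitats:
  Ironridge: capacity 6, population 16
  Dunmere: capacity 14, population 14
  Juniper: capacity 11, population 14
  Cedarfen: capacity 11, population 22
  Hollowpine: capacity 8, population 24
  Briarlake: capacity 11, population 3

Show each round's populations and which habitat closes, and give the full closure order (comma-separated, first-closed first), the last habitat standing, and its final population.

Closure order: Hollowpine, Cedarfen, Ironridge, Juniper, Dunmere
Last habitat: Briarlake with 93 animals

Round 1: Briarlake=3 Cedarfen=22 Dunmere=14 Hollowpine=24 Ironridge=16 Juniper=14 → close Hollowpine (overflow 16)
  24÷5 = 4 each, +1 to first 4
Round 2: Briarlake=8 Cedarfen=27 Dunmere=19 Ironridge=21 Juniper=18 → close Cedarfen (overflow 16)
  27÷4 = 6 each, +1 to first 3
Round 3: Briarlake=15 Dunmere=26 Ironridge=28 Juniper=24 → close Ironridge (overflow 22)
  28÷3 = 9 each, +1 to first 1
Round 4: Briarlake=25 Dunmere=35 Juniper=33 → close Juniper (overflow 22)
  33÷2 = 16 each, +1 to first 1
Round 5: Briarlake=42 Dunmere=51 → close Dunmere (overflow 37)
  51÷1 = 51 each, +1 to first 0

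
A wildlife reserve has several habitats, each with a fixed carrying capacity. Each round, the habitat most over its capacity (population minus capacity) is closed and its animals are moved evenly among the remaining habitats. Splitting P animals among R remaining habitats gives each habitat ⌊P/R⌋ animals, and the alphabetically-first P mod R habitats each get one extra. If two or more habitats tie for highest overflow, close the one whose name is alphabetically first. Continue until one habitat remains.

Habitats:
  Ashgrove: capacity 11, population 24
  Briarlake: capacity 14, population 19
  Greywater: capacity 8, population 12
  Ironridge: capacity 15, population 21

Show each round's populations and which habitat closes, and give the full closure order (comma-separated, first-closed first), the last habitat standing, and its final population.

Closure order: Ashgrove, Ironridge, Briarlake
Last habitat: Greywater with 76 animals

Round 1: Ashgrove=24 Briarlake=19 Greywater=12 Ironridge=21 → close Ashgrove (overflow 13)
  24÷3 = 8 each, +1 to first 0
Round 2: Briarlake=27 Greywater=20 Ironridge=29 → close Ironridge (overflow 14)
  29÷2 = 14 each, +1 to first 1
Round 3: Briarlake=42 Greywater=34 → close Briarlake (overflow 28)
  42÷1 = 42 each, +1 to first 0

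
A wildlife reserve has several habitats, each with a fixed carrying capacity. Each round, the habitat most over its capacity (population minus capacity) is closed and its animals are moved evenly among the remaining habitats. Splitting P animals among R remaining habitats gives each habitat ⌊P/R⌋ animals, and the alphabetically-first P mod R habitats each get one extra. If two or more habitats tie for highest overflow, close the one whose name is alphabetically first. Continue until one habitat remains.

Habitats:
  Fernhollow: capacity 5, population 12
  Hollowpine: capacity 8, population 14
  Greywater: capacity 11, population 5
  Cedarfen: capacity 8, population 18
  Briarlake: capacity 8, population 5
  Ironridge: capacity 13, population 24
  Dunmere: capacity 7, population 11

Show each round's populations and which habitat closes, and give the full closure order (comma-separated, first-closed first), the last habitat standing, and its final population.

Closure order: Ironridge, Cedarfen, Fernhollow, Hollowpine, Dunmere, Briarlake
Last habitat: Greywater with 89 animals

Round 1: Briarlake=5 Cedarfen=18 Dunmere=11 Fernhollow=12 Greywater=5 Hollowpine=14 Ironridge=24 → close Ironridge (overflow 11)
  24÷6 = 4 each, +1 to first 0
Round 2: Briarlake=9 Cedarfen=22 Dunmere=15 Fernhollow=16 Greywater=9 Hollowpine=18 → close Cedarfen (overflow 14)
  22÷5 = 4 each, +1 to first 2
Round 3: Briarlake=14 Dunmere=20 Fernhollow=20 Greywater=13 Hollowpine=22 → close Fernhollow (overflow 15)
  20÷4 = 5 each, +1 to first 0
Round 4: Briarlake=19 Dunmere=25 Greywater=18 Hollowpine=27 → close Hollowpine (overflow 19)
  27÷3 = 9 each, +1 to first 0
Round 5: Briarlake=28 Dunmere=34 Greywater=27 → close Dunmere (overflow 27)
  34÷2 = 17 each, +1 to first 0
Round 6: Briarlake=45 Greywater=44 → close Briarlake (overflow 37)
  45÷1 = 45 each, +1 to first 0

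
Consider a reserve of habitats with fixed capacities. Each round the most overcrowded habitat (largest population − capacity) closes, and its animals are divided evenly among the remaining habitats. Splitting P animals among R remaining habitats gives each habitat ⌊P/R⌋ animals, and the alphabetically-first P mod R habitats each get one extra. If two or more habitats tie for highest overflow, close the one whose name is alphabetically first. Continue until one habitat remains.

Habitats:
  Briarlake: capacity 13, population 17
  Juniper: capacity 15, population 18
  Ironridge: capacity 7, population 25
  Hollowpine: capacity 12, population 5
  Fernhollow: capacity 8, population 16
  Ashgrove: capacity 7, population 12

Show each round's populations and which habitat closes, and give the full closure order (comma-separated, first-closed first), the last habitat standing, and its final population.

Round 1: Ashgrove=12 Briarlake=17 Fernhollow=16 Hollowpine=5 Ironridge=25 Juniper=18 → close Ironridge (overflow 18)
  25÷5 = 5 each, +1 to first 0
Round 2: Ashgrove=17 Briarlake=22 Fernhollow=21 Hollowpine=10 Juniper=23 → close Fernhollow (overflow 13)
  21÷4 = 5 each, +1 to first 1
Round 3: Ashgrove=23 Briarlake=27 Hollowpine=15 Juniper=28 → close Ashgrove (overflow 16)
  23÷3 = 7 each, +1 to first 2
Round 4: Briarlake=35 Hollowpine=23 Juniper=35 → close Briarlake (overflow 22)
  35÷2 = 17 each, +1 to first 1
Round 5: Hollowpine=41 Juniper=52 → close Juniper (overflow 37)
  52÷1 = 52 each, +1 to first 0

Closure order: Ironridge, Fernhollow, Ashgrove, Briarlake, Juniper
Last habitat: Hollowpine with 93 animals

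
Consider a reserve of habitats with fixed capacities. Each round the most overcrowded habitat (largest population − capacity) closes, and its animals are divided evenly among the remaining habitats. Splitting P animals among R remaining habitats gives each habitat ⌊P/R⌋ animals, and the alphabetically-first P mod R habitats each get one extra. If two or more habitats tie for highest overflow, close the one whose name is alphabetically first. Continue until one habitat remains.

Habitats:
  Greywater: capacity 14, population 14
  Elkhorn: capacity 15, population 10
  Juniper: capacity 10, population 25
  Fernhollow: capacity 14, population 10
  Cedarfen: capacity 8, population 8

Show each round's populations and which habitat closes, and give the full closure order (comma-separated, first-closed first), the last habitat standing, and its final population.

Round 1: Cedarfen=8 Elkhorn=10 Fernhollow=10 Greywater=14 Juniper=25 → close Juniper (overflow 15)
  25÷4 = 6 each, +1 to first 1
Round 2: Cedarfen=15 Elkhorn=16 Fernhollow=16 Greywater=20 → close Cedarfen (overflow 7)
  15÷3 = 5 each, +1 to first 0
Round 3: Elkhorn=21 Fernhollow=21 Greywater=25 → close Greywater (overflow 11)
  25÷2 = 12 each, +1 to first 1
Round 4: Elkhorn=34 Fernhollow=33 → close Elkhorn (overflow 19)
  34÷1 = 34 each, +1 to first 0

Closure order: Juniper, Cedarfen, Greywater, Elkhorn
Last habitat: Fernhollow with 67 animals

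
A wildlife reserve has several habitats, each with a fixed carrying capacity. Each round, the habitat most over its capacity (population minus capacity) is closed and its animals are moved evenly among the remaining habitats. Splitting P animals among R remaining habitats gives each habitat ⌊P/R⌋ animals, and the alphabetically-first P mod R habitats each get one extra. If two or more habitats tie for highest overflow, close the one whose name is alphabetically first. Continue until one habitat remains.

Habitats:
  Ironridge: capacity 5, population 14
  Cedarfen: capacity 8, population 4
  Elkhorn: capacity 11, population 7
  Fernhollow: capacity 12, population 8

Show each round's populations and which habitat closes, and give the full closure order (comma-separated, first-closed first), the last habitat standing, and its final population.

Closure order: Ironridge, Cedarfen, Elkhorn
Last habitat: Fernhollow with 33 animals

Round 1: Cedarfen=4 Elkhorn=7 Fernhollow=8 Ironridge=14 → close Ironridge (overflow 9)
  14÷3 = 4 each, +1 to first 2
Round 2: Cedarfen=9 Elkhorn=12 Fernhollow=12 → close Cedarfen (overflow 1)
  9÷2 = 4 each, +1 to first 1
Round 3: Elkhorn=17 Fernhollow=16 → close Elkhorn (overflow 6)
  17÷1 = 17 each, +1 to first 0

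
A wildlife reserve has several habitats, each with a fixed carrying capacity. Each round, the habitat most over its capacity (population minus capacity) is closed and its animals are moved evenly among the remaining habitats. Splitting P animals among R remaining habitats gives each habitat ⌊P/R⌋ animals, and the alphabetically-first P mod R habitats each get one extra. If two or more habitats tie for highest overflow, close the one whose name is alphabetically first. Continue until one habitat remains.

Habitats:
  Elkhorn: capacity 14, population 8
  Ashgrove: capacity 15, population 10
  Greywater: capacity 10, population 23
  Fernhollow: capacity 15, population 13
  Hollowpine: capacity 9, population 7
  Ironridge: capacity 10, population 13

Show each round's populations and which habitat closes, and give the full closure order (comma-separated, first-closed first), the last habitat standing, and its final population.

Round 1: Ashgrove=10 Elkhorn=8 Fernhollow=13 Greywater=23 Hollowpine=7 Ironridge=13 → close Greywater (overflow 13)
  23÷5 = 4 each, +1 to first 3
Round 2: Ashgrove=15 Elkhorn=13 Fernhollow=18 Hollowpine=11 Ironridge=17 → close Ironridge (overflow 7)
  17÷4 = 4 each, +1 to first 1
Round 3: Ashgrove=20 Elkhorn=17 Fernhollow=22 Hollowpine=15 → close Fernhollow (overflow 7)
  22÷3 = 7 each, +1 to first 1
Round 4: Ashgrove=28 Elkhorn=24 Hollowpine=22 → close Ashgrove (overflow 13)
  28÷2 = 14 each, +1 to first 0
Round 5: Elkhorn=38 Hollowpine=36 → close Hollowpine (overflow 27)
  36÷1 = 36 each, +1 to first 0

Closure order: Greywater, Ironridge, Fernhollow, Ashgrove, Hollowpine
Last habitat: Elkhorn with 74 animals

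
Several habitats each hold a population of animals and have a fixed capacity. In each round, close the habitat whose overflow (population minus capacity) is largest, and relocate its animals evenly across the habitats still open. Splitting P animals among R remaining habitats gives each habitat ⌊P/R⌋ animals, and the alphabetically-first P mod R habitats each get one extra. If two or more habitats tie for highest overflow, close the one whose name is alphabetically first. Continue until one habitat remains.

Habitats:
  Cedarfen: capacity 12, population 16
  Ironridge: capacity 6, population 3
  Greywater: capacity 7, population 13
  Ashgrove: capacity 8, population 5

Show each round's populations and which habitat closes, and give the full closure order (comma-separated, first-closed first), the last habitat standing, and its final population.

Round 1: Ashgrove=5 Cedarfen=16 Greywater=13 Ironridge=3 → close Greywater (overflow 6)
  13÷3 = 4 each, +1 to first 1
Round 2: Ashgrove=10 Cedarfen=20 Ironridge=7 → close Cedarfen (overflow 8)
  20÷2 = 10 each, +1 to first 0
Round 3: Ashgrove=20 Ironridge=17 → close Ashgrove (overflow 12)
  20÷1 = 20 each, +1 to first 0

Closure order: Greywater, Cedarfen, Ashgrove
Last habitat: Ironridge with 37 animals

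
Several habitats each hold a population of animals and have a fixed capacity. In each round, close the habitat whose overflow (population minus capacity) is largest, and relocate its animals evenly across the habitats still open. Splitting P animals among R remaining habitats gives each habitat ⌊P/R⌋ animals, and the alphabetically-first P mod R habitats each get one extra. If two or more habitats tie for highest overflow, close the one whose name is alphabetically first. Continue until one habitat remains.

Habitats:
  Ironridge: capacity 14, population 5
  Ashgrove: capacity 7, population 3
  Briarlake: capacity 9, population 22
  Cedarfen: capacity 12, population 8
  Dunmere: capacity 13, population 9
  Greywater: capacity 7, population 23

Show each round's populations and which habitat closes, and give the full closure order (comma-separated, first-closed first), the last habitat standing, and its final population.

Round 1: Ashgrove=3 Briarlake=22 Cedarfen=8 Dunmere=9 Greywater=23 Ironridge=5 → close Greywater (overflow 16)
  23÷5 = 4 each, +1 to first 3
Round 2: Ashgrove=8 Briarlake=27 Cedarfen=13 Dunmere=13 Ironridge=9 → close Briarlake (overflow 18)
  27÷4 = 6 each, +1 to first 3
Round 3: Ashgrove=15 Cedarfen=20 Dunmere=20 Ironridge=15 → close Ashgrove (overflow 8)
  15÷3 = 5 each, +1 to first 0
Round 4: Cedarfen=25 Dunmere=25 Ironridge=20 → close Cedarfen (overflow 13)
  25÷2 = 12 each, +1 to first 1
Round 5: Dunmere=38 Ironridge=32 → close Dunmere (overflow 25)
  38÷1 = 38 each, +1 to first 0

Closure order: Greywater, Briarlake, Ashgrove, Cedarfen, Dunmere
Last habitat: Ironridge with 70 animals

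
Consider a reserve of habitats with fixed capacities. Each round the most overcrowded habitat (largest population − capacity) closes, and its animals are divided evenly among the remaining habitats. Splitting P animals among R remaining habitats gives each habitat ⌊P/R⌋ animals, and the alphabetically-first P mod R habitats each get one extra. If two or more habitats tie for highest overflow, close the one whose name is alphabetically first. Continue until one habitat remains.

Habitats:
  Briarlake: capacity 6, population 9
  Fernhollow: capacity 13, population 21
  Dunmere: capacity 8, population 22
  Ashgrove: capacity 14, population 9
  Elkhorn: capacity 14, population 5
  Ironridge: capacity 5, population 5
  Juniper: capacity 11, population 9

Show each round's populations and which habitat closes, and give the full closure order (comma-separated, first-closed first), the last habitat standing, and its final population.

Round 1: Ashgrove=9 Briarlake=9 Dunmere=22 Elkhorn=5 Fernhollow=21 Ironridge=5 Juniper=9 → close Dunmere (overflow 14)
  22÷6 = 3 each, +1 to first 4
Round 2: Ashgrove=13 Briarlake=13 Elkhorn=9 Fernhollow=25 Ironridge=8 Juniper=12 → close Fernhollow (overflow 12)
  25÷5 = 5 each, +1 to first 0
Round 3: Ashgrove=18 Briarlake=18 Elkhorn=14 Ironridge=13 Juniper=17 → close Briarlake (overflow 12)
  18÷4 = 4 each, +1 to first 2
Round 4: Ashgrove=23 Elkhorn=19 Ironridge=17 Juniper=21 → close Ironridge (overflow 12)
  17÷3 = 5 each, +1 to first 2
Round 5: Ashgrove=29 Elkhorn=25 Juniper=26 → close Ashgrove (overflow 15)
  29÷2 = 14 each, +1 to first 1
Round 6: Elkhorn=40 Juniper=40 → close Juniper (overflow 29)
  40÷1 = 40 each, +1 to first 0

Closure order: Dunmere, Fernhollow, Briarlake, Ironridge, Ashgrove, Juniper
Last habitat: Elkhorn with 80 animals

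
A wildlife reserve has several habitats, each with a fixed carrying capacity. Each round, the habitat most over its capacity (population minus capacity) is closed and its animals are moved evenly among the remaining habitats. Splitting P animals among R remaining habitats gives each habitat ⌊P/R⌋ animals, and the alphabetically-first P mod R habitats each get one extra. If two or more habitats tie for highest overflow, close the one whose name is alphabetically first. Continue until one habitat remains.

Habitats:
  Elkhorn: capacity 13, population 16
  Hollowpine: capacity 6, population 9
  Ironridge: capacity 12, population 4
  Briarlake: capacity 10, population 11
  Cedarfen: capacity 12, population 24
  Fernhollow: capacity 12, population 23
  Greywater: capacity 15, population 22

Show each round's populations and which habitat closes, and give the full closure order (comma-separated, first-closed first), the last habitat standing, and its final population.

Closure order: Cedarfen, Fernhollow, Greywater, Elkhorn, Briarlake, Hollowpine
Last habitat: Ironridge with 109 animals

Round 1: Briarlake=11 Cedarfen=24 Elkhorn=16 Fernhollow=23 Greywater=22 Hollowpine=9 Ironridge=4 → close Cedarfen (overflow 12)
  24÷6 = 4 each, +1 to first 0
Round 2: Briarlake=15 Elkhorn=20 Fernhollow=27 Greywater=26 Hollowpine=13 Ironridge=8 → close Fernhollow (overflow 15)
  27÷5 = 5 each, +1 to first 2
Round 3: Briarlake=21 Elkhorn=26 Greywater=31 Hollowpine=18 Ironridge=13 → close Greywater (overflow 16)
  31÷4 = 7 each, +1 to first 3
Round 4: Briarlake=29 Elkhorn=34 Hollowpine=26 Ironridge=20 → close Elkhorn (overflow 21)
  34÷3 = 11 each, +1 to first 1
Round 5: Briarlake=41 Hollowpine=37 Ironridge=31 → close Briarlake (overflow 31)
  41÷2 = 20 each, +1 to first 1
Round 6: Hollowpine=58 Ironridge=51 → close Hollowpine (overflow 52)
  58÷1 = 58 each, +1 to first 0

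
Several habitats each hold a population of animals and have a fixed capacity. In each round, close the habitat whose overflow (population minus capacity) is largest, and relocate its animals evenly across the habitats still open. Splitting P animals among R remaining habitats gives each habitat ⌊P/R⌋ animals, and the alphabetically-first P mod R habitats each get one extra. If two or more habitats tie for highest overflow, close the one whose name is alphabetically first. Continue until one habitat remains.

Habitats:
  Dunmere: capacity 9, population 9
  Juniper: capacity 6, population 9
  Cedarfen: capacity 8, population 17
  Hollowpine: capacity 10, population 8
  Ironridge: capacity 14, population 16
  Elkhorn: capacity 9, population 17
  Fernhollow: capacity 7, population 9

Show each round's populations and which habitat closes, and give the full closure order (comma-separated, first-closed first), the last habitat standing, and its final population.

Round 1: Cedarfen=17 Dunmere=9 Elkhorn=17 Fernhollow=9 Hollowpine=8 Ironridge=16 Juniper=9 → close Cedarfen (overflow 9)
  17÷6 = 2 each, +1 to first 5
Round 2: Dunmere=12 Elkhorn=20 Fernhollow=12 Hollowpine=11 Ironridge=19 Juniper=11 → close Elkhorn (overflow 11)
  20÷5 = 4 each, +1 to first 0
Round 3: Dunmere=16 Fernhollow=16 Hollowpine=15 Ironridge=23 Juniper=15 → close Fernhollow (overflow 9)
  16÷4 = 4 each, +1 to first 0
Round 4: Dunmere=20 Hollowpine=19 Ironridge=27 Juniper=19 → close Ironridge (overflow 13)
  27÷3 = 9 each, +1 to first 0
Round 5: Dunmere=29 Hollowpine=28 Juniper=28 → close Juniper (overflow 22)
  28÷2 = 14 each, +1 to first 0
Round 6: Dunmere=43 Hollowpine=42 → close Dunmere (overflow 34)
  43÷1 = 43 each, +1 to first 0

Closure order: Cedarfen, Elkhorn, Fernhollow, Ironridge, Juniper, Dunmere
Last habitat: Hollowpine with 85 animals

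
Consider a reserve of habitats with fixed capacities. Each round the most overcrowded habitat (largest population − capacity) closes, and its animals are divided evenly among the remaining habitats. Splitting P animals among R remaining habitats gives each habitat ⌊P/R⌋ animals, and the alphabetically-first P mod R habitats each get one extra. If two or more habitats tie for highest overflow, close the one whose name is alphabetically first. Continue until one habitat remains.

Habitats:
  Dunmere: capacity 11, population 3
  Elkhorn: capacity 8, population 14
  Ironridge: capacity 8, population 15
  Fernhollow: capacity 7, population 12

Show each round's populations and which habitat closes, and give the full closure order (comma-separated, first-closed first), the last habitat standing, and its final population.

Round 1: Dunmere=3 Elkhorn=14 Fernhollow=12 Ironridge=15 → close Ironridge (overflow 7)
  15÷3 = 5 each, +1 to first 0
Round 2: Dunmere=8 Elkhorn=19 Fernhollow=17 → close Elkhorn (overflow 11)
  19÷2 = 9 each, +1 to first 1
Round 3: Dunmere=18 Fernhollow=26 → close Fernhollow (overflow 19)
  26÷1 = 26 each, +1 to first 0

Closure order: Ironridge, Elkhorn, Fernhollow
Last habitat: Dunmere with 44 animals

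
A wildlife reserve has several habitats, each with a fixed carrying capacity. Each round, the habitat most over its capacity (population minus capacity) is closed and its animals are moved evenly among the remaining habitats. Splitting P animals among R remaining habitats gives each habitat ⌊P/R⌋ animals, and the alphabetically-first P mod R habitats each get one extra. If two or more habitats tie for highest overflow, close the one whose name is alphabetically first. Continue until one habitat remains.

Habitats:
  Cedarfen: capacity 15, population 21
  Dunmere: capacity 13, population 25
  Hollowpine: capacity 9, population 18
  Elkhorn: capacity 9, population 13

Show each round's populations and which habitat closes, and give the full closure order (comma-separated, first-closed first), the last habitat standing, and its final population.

Closure order: Dunmere, Hollowpine, Cedarfen
Last habitat: Elkhorn with 77 animals

Round 1: Cedarfen=21 Dunmere=25 Elkhorn=13 Hollowpine=18 → close Dunmere (overflow 12)
  25÷3 = 8 each, +1 to first 1
Round 2: Cedarfen=30 Elkhorn=21 Hollowpine=26 → close Hollowpine (overflow 17)
  26÷2 = 13 each, +1 to first 0
Round 3: Cedarfen=43 Elkhorn=34 → close Cedarfen (overflow 28)
  43÷1 = 43 each, +1 to first 0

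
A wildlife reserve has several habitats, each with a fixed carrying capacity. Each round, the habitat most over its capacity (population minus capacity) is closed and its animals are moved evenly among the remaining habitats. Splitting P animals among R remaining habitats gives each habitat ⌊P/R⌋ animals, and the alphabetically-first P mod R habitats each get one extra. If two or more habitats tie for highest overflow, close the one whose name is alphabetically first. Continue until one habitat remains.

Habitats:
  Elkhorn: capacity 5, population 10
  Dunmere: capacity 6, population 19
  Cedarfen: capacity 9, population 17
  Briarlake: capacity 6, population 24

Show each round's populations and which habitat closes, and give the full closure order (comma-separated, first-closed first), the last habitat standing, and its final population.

Round 1: Briarlake=24 Cedarfen=17 Dunmere=19 Elkhorn=10 → close Briarlake (overflow 18)
  24÷3 = 8 each, +1 to first 0
Round 2: Cedarfen=25 Dunmere=27 Elkhorn=18 → close Dunmere (overflow 21)
  27÷2 = 13 each, +1 to first 1
Round 3: Cedarfen=39 Elkhorn=31 → close Cedarfen (overflow 30)
  39÷1 = 39 each, +1 to first 0

Closure order: Briarlake, Dunmere, Cedarfen
Last habitat: Elkhorn with 70 animals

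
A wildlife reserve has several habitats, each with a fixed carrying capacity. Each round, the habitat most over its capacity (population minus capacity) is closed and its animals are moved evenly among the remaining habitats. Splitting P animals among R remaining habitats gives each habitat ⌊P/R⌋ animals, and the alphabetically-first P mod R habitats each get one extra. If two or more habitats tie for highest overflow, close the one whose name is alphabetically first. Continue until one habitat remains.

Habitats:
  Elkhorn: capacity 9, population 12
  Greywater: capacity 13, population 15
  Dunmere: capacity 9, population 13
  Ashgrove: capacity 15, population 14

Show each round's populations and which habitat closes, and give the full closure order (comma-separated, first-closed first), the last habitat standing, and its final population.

Round 1: Ashgrove=14 Dunmere=13 Elkhorn=12 Greywater=15 → close Dunmere (overflow 4)
  13÷3 = 4 each, +1 to first 1
Round 2: Ashgrove=19 Elkhorn=16 Greywater=19 → close Elkhorn (overflow 7)
  16÷2 = 8 each, +1 to first 0
Round 3: Ashgrove=27 Greywater=27 → close Greywater (overflow 14)
  27÷1 = 27 each, +1 to first 0

Closure order: Dunmere, Elkhorn, Greywater
Last habitat: Ashgrove with 54 animals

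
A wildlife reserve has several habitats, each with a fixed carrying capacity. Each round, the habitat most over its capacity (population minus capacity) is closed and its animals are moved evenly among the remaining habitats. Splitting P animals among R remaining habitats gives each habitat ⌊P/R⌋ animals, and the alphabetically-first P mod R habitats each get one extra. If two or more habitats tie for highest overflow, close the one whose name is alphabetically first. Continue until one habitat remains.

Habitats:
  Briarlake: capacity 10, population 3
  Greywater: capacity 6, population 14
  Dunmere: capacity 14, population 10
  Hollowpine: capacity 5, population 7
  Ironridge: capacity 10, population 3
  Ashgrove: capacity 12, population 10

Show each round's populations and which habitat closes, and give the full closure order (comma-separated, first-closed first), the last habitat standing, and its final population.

Closure order: Greywater, Hollowpine, Ashgrove, Dunmere, Briarlake
Last habitat: Ironridge with 47 animals

Round 1: Ashgrove=10 Briarlake=3 Dunmere=10 Greywater=14 Hollowpine=7 Ironridge=3 → close Greywater (overflow 8)
  14÷5 = 2 each, +1 to first 4
Round 2: Ashgrove=13 Briarlake=6 Dunmere=13 Hollowpine=10 Ironridge=5 → close Hollowpine (overflow 5)
  10÷4 = 2 each, +1 to first 2
Round 3: Ashgrove=16 Briarlake=9 Dunmere=15 Ironridge=7 → close Ashgrove (overflow 4)
  16÷3 = 5 each, +1 to first 1
Round 4: Briarlake=15 Dunmere=20 Ironridge=12 → close Dunmere (overflow 6)
  20÷2 = 10 each, +1 to first 0
Round 5: Briarlake=25 Ironridge=22 → close Briarlake (overflow 15)
  25÷1 = 25 each, +1 to first 0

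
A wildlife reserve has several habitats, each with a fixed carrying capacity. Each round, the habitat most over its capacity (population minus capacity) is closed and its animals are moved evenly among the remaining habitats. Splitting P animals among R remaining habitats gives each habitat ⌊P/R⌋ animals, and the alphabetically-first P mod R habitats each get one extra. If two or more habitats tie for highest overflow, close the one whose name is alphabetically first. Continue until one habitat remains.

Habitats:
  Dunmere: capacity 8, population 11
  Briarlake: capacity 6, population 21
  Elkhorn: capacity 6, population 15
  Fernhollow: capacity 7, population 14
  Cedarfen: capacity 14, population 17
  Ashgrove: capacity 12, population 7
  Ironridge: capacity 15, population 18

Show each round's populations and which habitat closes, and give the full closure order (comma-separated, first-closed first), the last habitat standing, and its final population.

Closure order: Briarlake, Elkhorn, Fernhollow, Cedarfen, Dunmere, Ironridge
Last habitat: Ashgrove with 103 animals

Round 1: Ashgrove=7 Briarlake=21 Cedarfen=17 Dunmere=11 Elkhorn=15 Fernhollow=14 Ironridge=18 → close Briarlake (overflow 15)
  21÷6 = 3 each, +1 to first 3
Round 2: Ashgrove=11 Cedarfen=21 Dunmere=15 Elkhorn=18 Fernhollow=17 Ironridge=21 → close Elkhorn (overflow 12)
  18÷5 = 3 each, +1 to first 3
Round 3: Ashgrove=15 Cedarfen=25 Dunmere=19 Fernhollow=20 Ironridge=24 → close Fernhollow (overflow 13)
  20÷4 = 5 each, +1 to first 0
Round 4: Ashgrove=20 Cedarfen=30 Dunmere=24 Ironridge=29 → close Cedarfen (overflow 16)
  30÷3 = 10 each, +1 to first 0
Round 5: Ashgrove=30 Dunmere=34 Ironridge=39 → close Dunmere (overflow 26)
  34÷2 = 17 each, +1 to first 0
Round 6: Ashgrove=47 Ironridge=56 → close Ironridge (overflow 41)
  56÷1 = 56 each, +1 to first 0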